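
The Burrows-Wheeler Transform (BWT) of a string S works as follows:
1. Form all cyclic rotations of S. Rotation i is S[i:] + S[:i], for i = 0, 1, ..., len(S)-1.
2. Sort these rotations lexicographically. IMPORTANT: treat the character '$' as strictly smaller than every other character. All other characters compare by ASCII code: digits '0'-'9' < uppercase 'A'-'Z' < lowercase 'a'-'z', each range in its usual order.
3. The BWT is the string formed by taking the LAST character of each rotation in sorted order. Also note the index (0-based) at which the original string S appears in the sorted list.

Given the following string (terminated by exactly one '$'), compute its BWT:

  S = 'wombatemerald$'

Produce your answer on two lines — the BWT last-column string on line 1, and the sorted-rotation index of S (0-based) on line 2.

Answer: drbmltmaoewea$
13

Derivation:
All 14 rotations (rotation i = S[i:]+S[:i]):
  rot[0] = wombatemerald$
  rot[1] = ombatemerald$w
  rot[2] = mbatemerald$wo
  rot[3] = batemerald$wom
  rot[4] = atemerald$womb
  rot[5] = temerald$womba
  rot[6] = emerald$wombat
  rot[7] = merald$wombate
  rot[8] = erald$wombatem
  rot[9] = rald$wombateme
  rot[10] = ald$wombatemer
  rot[11] = ld$wombatemera
  rot[12] = d$wombatemeral
  rot[13] = $wombatemerald
Sorted (with $ < everything):
  sorted[0] = $wombatemerald  (last char: 'd')
  sorted[1] = ald$wombatemer  (last char: 'r')
  sorted[2] = atemerald$womb  (last char: 'b')
  sorted[3] = batemerald$wom  (last char: 'm')
  sorted[4] = d$wombatemeral  (last char: 'l')
  sorted[5] = emerald$wombat  (last char: 't')
  sorted[6] = erald$wombatem  (last char: 'm')
  sorted[7] = ld$wombatemera  (last char: 'a')
  sorted[8] = mbatemerald$wo  (last char: 'o')
  sorted[9] = merald$wombate  (last char: 'e')
  sorted[10] = ombatemerald$w  (last char: 'w')
  sorted[11] = rald$wombateme  (last char: 'e')
  sorted[12] = temerald$womba  (last char: 'a')
  sorted[13] = wombatemerald$  (last char: '$')
Last column: drbmltmaoewea$
Original string S is at sorted index 13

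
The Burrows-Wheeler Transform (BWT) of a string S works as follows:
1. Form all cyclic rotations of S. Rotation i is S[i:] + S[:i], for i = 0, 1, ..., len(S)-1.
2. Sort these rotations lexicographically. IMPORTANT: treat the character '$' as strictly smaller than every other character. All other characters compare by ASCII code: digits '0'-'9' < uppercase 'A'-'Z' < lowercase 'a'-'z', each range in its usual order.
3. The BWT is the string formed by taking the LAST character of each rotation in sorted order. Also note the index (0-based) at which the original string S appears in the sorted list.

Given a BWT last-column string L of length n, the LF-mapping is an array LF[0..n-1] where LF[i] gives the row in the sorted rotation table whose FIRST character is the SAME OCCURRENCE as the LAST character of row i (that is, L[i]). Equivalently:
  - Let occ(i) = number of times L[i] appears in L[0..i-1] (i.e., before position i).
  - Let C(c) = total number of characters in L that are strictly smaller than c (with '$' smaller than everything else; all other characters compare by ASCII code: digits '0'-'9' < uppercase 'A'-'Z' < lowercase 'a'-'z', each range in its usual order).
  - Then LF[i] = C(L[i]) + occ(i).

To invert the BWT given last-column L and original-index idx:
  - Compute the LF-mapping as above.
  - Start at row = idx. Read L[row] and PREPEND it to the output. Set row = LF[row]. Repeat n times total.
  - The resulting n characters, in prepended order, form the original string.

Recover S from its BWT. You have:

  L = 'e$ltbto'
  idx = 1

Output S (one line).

Answer: bottle$

Derivation:
LF mapping: 2 0 3 5 1 6 4
Walk LF starting at row 1, prepending L[row]:
  step 1: row=1, L[1]='$', prepend. Next row=LF[1]=0
  step 2: row=0, L[0]='e', prepend. Next row=LF[0]=2
  step 3: row=2, L[2]='l', prepend. Next row=LF[2]=3
  step 4: row=3, L[3]='t', prepend. Next row=LF[3]=5
  step 5: row=5, L[5]='t', prepend. Next row=LF[5]=6
  step 6: row=6, L[6]='o', prepend. Next row=LF[6]=4
  step 7: row=4, L[4]='b', prepend. Next row=LF[4]=1
Reversed output: bottle$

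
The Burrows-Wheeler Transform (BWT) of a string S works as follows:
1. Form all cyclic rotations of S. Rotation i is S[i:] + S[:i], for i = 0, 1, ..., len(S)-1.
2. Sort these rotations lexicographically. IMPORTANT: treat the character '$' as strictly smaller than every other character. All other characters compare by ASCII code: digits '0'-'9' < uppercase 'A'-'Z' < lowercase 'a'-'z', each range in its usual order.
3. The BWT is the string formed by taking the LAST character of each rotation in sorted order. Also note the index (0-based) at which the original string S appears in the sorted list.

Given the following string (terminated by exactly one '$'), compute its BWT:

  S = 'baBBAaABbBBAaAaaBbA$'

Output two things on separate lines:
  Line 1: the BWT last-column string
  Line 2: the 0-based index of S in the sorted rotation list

All 20 rotations (rotation i = S[i:]+S[:i]):
  rot[0] = baBBAaABbBBAaAaaBbA$
  rot[1] = aBBAaABbBBAaAaaBbA$b
  rot[2] = BBAaABbBBAaAaaBbA$ba
  rot[3] = BAaABbBBAaAaaBbA$baB
  rot[4] = AaABbBBAaAaaBbA$baBB
  rot[5] = aABbBBAaAaaBbA$baBBA
  rot[6] = ABbBBAaAaaBbA$baBBAa
  rot[7] = BbBBAaAaaBbA$baBBAaA
  rot[8] = bBBAaAaaBbA$baBBAaAB
  rot[9] = BBAaAaaBbA$baBBAaABb
  rot[10] = BAaAaaBbA$baBBAaABbB
  rot[11] = AaAaaBbA$baBBAaABbBB
  rot[12] = aAaaBbA$baBBAaABbBBA
  rot[13] = AaaBbA$baBBAaABbBBAa
  rot[14] = aaBbA$baBBAaABbBBAaA
  rot[15] = aBbA$baBBAaABbBBAaAa
  rot[16] = BbA$baBBAaABbBBAaAaa
  rot[17] = bA$baBBAaABbBBAaAaaB
  rot[18] = A$baBBAaABbBBAaAaaBb
  rot[19] = $baBBAaABbBBAaAaaBbA
Sorted (with $ < everything):
  sorted[0] = $baBBAaABbBBAaAaaBbA  (last char: 'A')
  sorted[1] = A$baBBAaABbBBAaAaaBb  (last char: 'b')
  sorted[2] = ABbBBAaAaaBbA$baBBAa  (last char: 'a')
  sorted[3] = AaABbBBAaAaaBbA$baBB  (last char: 'B')
  sorted[4] = AaAaaBbA$baBBAaABbBB  (last char: 'B')
  sorted[5] = AaaBbA$baBBAaABbBBAa  (last char: 'a')
  sorted[6] = BAaABbBBAaAaaBbA$baB  (last char: 'B')
  sorted[7] = BAaAaaBbA$baBBAaABbB  (last char: 'B')
  sorted[8] = BBAaABbBBAaAaaBbA$ba  (last char: 'a')
  sorted[9] = BBAaAaaBbA$baBBAaABb  (last char: 'b')
  sorted[10] = BbA$baBBAaABbBBAaAaa  (last char: 'a')
  sorted[11] = BbBBAaAaaBbA$baBBAaA  (last char: 'A')
  sorted[12] = aABbBBAaAaaBbA$baBBA  (last char: 'A')
  sorted[13] = aAaaBbA$baBBAaABbBBA  (last char: 'A')
  sorted[14] = aBBAaABbBBAaAaaBbA$b  (last char: 'b')
  sorted[15] = aBbA$baBBAaABbBBAaAa  (last char: 'a')
  sorted[16] = aaBbA$baBBAaABbBBAaA  (last char: 'A')
  sorted[17] = bA$baBBAaABbBBAaAaaB  (last char: 'B')
  sorted[18] = bBBAaAaaBbA$baBBAaAB  (last char: 'B')
  sorted[19] = baBBAaABbBBAaAaaBbA$  (last char: '$')
Last column: AbaBBaBBabaAAAbaABB$
Original string S is at sorted index 19

Answer: AbaBBaBBabaAAAbaABB$
19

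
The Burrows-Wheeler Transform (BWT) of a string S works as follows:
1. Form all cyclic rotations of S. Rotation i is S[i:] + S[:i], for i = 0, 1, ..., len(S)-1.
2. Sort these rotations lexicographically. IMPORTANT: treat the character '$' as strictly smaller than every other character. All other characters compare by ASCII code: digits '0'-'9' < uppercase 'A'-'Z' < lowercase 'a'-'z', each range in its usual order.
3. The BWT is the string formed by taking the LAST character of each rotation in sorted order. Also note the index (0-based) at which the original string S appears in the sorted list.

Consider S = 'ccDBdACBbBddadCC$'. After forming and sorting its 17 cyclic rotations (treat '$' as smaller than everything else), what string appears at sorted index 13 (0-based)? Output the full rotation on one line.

All 17 rotations (rotation i = S[i:]+S[:i]):
  rot[0] = ccDBdACBbBddadCC$
  rot[1] = cDBdACBbBddadCC$c
  rot[2] = DBdACBbBddadCC$cc
  rot[3] = BdACBbBddadCC$ccD
  rot[4] = dACBbBddadCC$ccDB
  rot[5] = ACBbBddadCC$ccDBd
  rot[6] = CBbBddadCC$ccDBdA
  rot[7] = BbBddadCC$ccDBdAC
  rot[8] = bBddadCC$ccDBdACB
  rot[9] = BddadCC$ccDBdACBb
  rot[10] = ddadCC$ccDBdACBbB
  rot[11] = dadCC$ccDBdACBbBd
  rot[12] = adCC$ccDBdACBbBdd
  rot[13] = dCC$ccDBdACBbBdda
  rot[14] = CC$ccDBdACBbBddad
  rot[15] = C$ccDBdACBbBddadC
  rot[16] = $ccDBdACBbBddadCC
Sorted (with $ < everything):
  sorted[0] = $ccDBdACBbBddadCC
  sorted[1] = ACBbBddadCC$ccDBd
  sorted[2] = BbBddadCC$ccDBdAC
  sorted[3] = BdACBbBddadCC$ccD
  sorted[4] = BddadCC$ccDBdACBb
  sorted[5] = C$ccDBdACBbBddadC
  sorted[6] = CBbBddadCC$ccDBdA
  sorted[7] = CC$ccDBdACBbBddad
  sorted[8] = DBdACBbBddadCC$cc
  sorted[9] = adCC$ccDBdACBbBdd
  sorted[10] = bBddadCC$ccDBdACB
  sorted[11] = cDBdACBbBddadCC$c
  sorted[12] = ccDBdACBbBddadCC$
  sorted[13] = dACBbBddadCC$ccDB
  sorted[14] = dCC$ccDBdACBbBdda
  sorted[15] = dadCC$ccDBdACBbBd
  sorted[16] = ddadCC$ccDBdACBbB
sorted[13] = dACBbBddadCC$ccDB

Answer: dACBbBddadCC$ccDB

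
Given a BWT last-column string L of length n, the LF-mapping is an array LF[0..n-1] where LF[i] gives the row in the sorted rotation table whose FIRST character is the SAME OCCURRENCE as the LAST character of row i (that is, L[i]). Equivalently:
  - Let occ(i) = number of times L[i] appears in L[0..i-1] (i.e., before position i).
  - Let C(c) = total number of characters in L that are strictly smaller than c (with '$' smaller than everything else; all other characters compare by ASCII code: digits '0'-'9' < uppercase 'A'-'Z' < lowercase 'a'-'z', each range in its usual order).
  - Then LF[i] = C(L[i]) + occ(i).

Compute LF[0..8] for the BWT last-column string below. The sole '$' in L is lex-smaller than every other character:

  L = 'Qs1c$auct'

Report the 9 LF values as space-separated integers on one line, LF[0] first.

Char counts: '$':1, '1':1, 'Q':1, 'a':1, 'c':2, 's':1, 't':1, 'u':1
C (first-col start): C('$')=0, C('1')=1, C('Q')=2, C('a')=3, C('c')=4, C('s')=6, C('t')=7, C('u')=8
L[0]='Q': occ=0, LF[0]=C('Q')+0=2+0=2
L[1]='s': occ=0, LF[1]=C('s')+0=6+0=6
L[2]='1': occ=0, LF[2]=C('1')+0=1+0=1
L[3]='c': occ=0, LF[3]=C('c')+0=4+0=4
L[4]='$': occ=0, LF[4]=C('$')+0=0+0=0
L[5]='a': occ=0, LF[5]=C('a')+0=3+0=3
L[6]='u': occ=0, LF[6]=C('u')+0=8+0=8
L[7]='c': occ=1, LF[7]=C('c')+1=4+1=5
L[8]='t': occ=0, LF[8]=C('t')+0=7+0=7

Answer: 2 6 1 4 0 3 8 5 7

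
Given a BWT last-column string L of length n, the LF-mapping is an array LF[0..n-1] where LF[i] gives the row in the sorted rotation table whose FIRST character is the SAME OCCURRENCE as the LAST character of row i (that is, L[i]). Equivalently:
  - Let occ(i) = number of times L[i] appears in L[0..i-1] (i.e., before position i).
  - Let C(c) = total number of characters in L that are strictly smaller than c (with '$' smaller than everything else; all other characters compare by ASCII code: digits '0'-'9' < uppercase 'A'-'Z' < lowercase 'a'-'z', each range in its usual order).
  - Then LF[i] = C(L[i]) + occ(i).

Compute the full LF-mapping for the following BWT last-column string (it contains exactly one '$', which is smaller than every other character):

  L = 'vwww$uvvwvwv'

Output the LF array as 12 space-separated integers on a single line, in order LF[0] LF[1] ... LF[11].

Char counts: '$':1, 'u':1, 'v':5, 'w':5
C (first-col start): C('$')=0, C('u')=1, C('v')=2, C('w')=7
L[0]='v': occ=0, LF[0]=C('v')+0=2+0=2
L[1]='w': occ=0, LF[1]=C('w')+0=7+0=7
L[2]='w': occ=1, LF[2]=C('w')+1=7+1=8
L[3]='w': occ=2, LF[3]=C('w')+2=7+2=9
L[4]='$': occ=0, LF[4]=C('$')+0=0+0=0
L[5]='u': occ=0, LF[5]=C('u')+0=1+0=1
L[6]='v': occ=1, LF[6]=C('v')+1=2+1=3
L[7]='v': occ=2, LF[7]=C('v')+2=2+2=4
L[8]='w': occ=3, LF[8]=C('w')+3=7+3=10
L[9]='v': occ=3, LF[9]=C('v')+3=2+3=5
L[10]='w': occ=4, LF[10]=C('w')+4=7+4=11
L[11]='v': occ=4, LF[11]=C('v')+4=2+4=6

Answer: 2 7 8 9 0 1 3 4 10 5 11 6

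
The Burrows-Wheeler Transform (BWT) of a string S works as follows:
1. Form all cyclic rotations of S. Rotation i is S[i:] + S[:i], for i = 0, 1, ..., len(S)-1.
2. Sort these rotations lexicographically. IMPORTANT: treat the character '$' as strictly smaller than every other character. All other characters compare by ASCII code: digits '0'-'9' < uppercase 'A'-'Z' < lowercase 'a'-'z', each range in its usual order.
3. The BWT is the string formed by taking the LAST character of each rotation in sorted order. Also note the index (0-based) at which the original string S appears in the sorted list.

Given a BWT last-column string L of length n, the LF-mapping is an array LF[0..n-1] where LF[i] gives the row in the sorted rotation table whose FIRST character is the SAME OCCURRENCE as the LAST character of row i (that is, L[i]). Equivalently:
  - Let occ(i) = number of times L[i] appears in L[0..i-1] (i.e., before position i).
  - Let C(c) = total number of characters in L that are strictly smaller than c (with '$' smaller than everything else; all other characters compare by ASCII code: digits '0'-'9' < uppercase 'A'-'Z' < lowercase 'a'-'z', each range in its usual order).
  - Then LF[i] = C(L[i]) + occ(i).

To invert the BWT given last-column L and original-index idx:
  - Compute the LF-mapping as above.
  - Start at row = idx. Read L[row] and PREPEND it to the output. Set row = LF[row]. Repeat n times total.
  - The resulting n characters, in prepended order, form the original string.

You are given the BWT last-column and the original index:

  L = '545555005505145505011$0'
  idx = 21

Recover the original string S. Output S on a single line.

LF mapping: 12 10 13 14 15 16 1 2 17 18 3 19 7 11 20 21 4 22 5 8 9 0 6
Walk LF starting at row 21, prepending L[row]:
  step 1: row=21, L[21]='$', prepend. Next row=LF[21]=0
  step 2: row=0, L[0]='5', prepend. Next row=LF[0]=12
  step 3: row=12, L[12]='1', prepend. Next row=LF[12]=7
  step 4: row=7, L[7]='0', prepend. Next row=LF[7]=2
  step 5: row=2, L[2]='5', prepend. Next row=LF[2]=13
  step 6: row=13, L[13]='4', prepend. Next row=LF[13]=11
  step 7: row=11, L[11]='5', prepend. Next row=LF[11]=19
  step 8: row=19, L[19]='1', prepend. Next row=LF[19]=8
  step 9: row=8, L[8]='5', prepend. Next row=LF[8]=17
  step 10: row=17, L[17]='5', prepend. Next row=LF[17]=22
  step 11: row=22, L[22]='0', prepend. Next row=LF[22]=6
  step 12: row=6, L[6]='0', prepend. Next row=LF[6]=1
  step 13: row=1, L[1]='4', prepend. Next row=LF[1]=10
  step 14: row=10, L[10]='0', prepend. Next row=LF[10]=3
  step 15: row=3, L[3]='5', prepend. Next row=LF[3]=14
  step 16: row=14, L[14]='5', prepend. Next row=LF[14]=20
  step 17: row=20, L[20]='1', prepend. Next row=LF[20]=9
  step 18: row=9, L[9]='5', prepend. Next row=LF[9]=18
  step 19: row=18, L[18]='0', prepend. Next row=LF[18]=5
  step 20: row=5, L[5]='5', prepend. Next row=LF[5]=16
  step 21: row=16, L[16]='0', prepend. Next row=LF[16]=4
  step 22: row=4, L[4]='5', prepend. Next row=LF[4]=15
  step 23: row=15, L[15]='5', prepend. Next row=LF[15]=21
Reversed output: 5505051550400551545015$

Answer: 5505051550400551545015$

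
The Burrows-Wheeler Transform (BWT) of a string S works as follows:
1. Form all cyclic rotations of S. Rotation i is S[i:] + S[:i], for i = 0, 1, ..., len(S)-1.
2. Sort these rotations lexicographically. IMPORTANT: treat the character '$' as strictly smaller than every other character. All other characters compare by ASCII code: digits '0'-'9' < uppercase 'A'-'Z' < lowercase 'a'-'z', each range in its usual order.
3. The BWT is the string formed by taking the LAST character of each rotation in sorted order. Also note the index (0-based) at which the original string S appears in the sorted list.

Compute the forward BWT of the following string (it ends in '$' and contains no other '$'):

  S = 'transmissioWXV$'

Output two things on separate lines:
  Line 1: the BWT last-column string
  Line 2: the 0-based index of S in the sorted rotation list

Answer: VXoWrsmsaitsni$
14

Derivation:
All 15 rotations (rotation i = S[i:]+S[:i]):
  rot[0] = transmissioWXV$
  rot[1] = ransmissioWXV$t
  rot[2] = ansmissioWXV$tr
  rot[3] = nsmissioWXV$tra
  rot[4] = smissioWXV$tran
  rot[5] = missioWXV$trans
  rot[6] = issioWXV$transm
  rot[7] = ssioWXV$transmi
  rot[8] = sioWXV$transmis
  rot[9] = ioWXV$transmiss
  rot[10] = oWXV$transmissi
  rot[11] = WXV$transmissio
  rot[12] = XV$transmissioW
  rot[13] = V$transmissioWX
  rot[14] = $transmissioWXV
Sorted (with $ < everything):
  sorted[0] = $transmissioWXV  (last char: 'V')
  sorted[1] = V$transmissioWX  (last char: 'X')
  sorted[2] = WXV$transmissio  (last char: 'o')
  sorted[3] = XV$transmissioW  (last char: 'W')
  sorted[4] = ansmissioWXV$tr  (last char: 'r')
  sorted[5] = ioWXV$transmiss  (last char: 's')
  sorted[6] = issioWXV$transm  (last char: 'm')
  sorted[7] = missioWXV$trans  (last char: 's')
  sorted[8] = nsmissioWXV$tra  (last char: 'a')
  sorted[9] = oWXV$transmissi  (last char: 'i')
  sorted[10] = ransmissioWXV$t  (last char: 't')
  sorted[11] = sioWXV$transmis  (last char: 's')
  sorted[12] = smissioWXV$tran  (last char: 'n')
  sorted[13] = ssioWXV$transmi  (last char: 'i')
  sorted[14] = transmissioWXV$  (last char: '$')
Last column: VXoWrsmsaitsni$
Original string S is at sorted index 14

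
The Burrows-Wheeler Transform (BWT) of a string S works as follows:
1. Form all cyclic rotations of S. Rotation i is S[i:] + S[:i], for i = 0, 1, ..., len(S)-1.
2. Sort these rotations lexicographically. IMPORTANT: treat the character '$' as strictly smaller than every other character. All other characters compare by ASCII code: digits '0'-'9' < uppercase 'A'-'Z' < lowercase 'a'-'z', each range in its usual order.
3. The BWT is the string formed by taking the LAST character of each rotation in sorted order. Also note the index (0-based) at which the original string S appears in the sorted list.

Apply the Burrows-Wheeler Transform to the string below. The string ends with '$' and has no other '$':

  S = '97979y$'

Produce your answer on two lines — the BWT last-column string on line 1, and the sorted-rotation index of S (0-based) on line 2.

Answer: y99$779
3

Derivation:
All 7 rotations (rotation i = S[i:]+S[:i]):
  rot[0] = 97979y$
  rot[1] = 7979y$9
  rot[2] = 979y$97
  rot[3] = 79y$979
  rot[4] = 9y$9797
  rot[5] = y$97979
  rot[6] = $97979y
Sorted (with $ < everything):
  sorted[0] = $97979y  (last char: 'y')
  sorted[1] = 7979y$9  (last char: '9')
  sorted[2] = 79y$979  (last char: '9')
  sorted[3] = 97979y$  (last char: '$')
  sorted[4] = 979y$97  (last char: '7')
  sorted[5] = 9y$9797  (last char: '7')
  sorted[6] = y$97979  (last char: '9')
Last column: y99$779
Original string S is at sorted index 3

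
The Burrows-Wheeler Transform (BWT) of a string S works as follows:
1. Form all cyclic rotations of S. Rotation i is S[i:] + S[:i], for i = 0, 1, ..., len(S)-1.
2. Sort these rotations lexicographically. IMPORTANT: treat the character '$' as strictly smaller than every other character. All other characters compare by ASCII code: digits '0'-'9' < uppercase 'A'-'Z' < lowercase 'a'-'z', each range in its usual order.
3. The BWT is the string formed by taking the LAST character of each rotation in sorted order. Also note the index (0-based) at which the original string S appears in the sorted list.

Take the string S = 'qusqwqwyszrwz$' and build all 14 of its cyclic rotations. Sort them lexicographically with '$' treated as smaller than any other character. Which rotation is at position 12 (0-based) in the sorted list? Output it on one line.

All 14 rotations (rotation i = S[i:]+S[:i]):
  rot[0] = qusqwqwyszrwz$
  rot[1] = usqwqwyszrwz$q
  rot[2] = sqwqwyszrwz$qu
  rot[3] = qwqwyszrwz$qus
  rot[4] = wqwyszrwz$qusq
  rot[5] = qwyszrwz$qusqw
  rot[6] = wyszrwz$qusqwq
  rot[7] = yszrwz$qusqwqw
  rot[8] = szrwz$qusqwqwy
  rot[9] = zrwz$qusqwqwys
  rot[10] = rwz$qusqwqwysz
  rot[11] = wz$qusqwqwyszr
  rot[12] = z$qusqwqwyszrw
  rot[13] = $qusqwqwyszrwz
Sorted (with $ < everything):
  sorted[0] = $qusqwqwyszrwz
  sorted[1] = qusqwqwyszrwz$
  sorted[2] = qwqwyszrwz$qus
  sorted[3] = qwyszrwz$qusqw
  sorted[4] = rwz$qusqwqwysz
  sorted[5] = sqwqwyszrwz$qu
  sorted[6] = szrwz$qusqwqwy
  sorted[7] = usqwqwyszrwz$q
  sorted[8] = wqwyszrwz$qusq
  sorted[9] = wyszrwz$qusqwq
  sorted[10] = wz$qusqwqwyszr
  sorted[11] = yszrwz$qusqwqw
  sorted[12] = z$qusqwqwyszrw
  sorted[13] = zrwz$qusqwqwys
sorted[12] = z$qusqwqwyszrw

Answer: z$qusqwqwyszrw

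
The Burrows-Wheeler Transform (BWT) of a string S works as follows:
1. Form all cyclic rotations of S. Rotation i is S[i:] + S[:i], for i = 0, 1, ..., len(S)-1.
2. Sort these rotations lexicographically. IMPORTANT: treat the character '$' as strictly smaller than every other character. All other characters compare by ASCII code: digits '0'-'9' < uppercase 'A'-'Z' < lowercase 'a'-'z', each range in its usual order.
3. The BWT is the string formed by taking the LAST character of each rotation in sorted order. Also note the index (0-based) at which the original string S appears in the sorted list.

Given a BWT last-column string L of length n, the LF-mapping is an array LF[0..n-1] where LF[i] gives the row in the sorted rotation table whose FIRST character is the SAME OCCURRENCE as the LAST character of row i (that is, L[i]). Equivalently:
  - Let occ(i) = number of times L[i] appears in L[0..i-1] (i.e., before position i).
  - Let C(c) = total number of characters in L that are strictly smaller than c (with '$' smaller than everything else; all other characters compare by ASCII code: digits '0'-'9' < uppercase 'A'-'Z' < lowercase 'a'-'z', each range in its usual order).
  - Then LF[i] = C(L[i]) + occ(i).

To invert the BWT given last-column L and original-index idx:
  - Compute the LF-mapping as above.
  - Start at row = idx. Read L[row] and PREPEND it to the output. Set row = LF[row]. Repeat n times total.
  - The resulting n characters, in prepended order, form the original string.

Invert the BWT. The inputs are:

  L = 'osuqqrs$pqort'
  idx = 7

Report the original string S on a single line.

LF mapping: 1 9 12 4 5 7 10 0 3 6 2 8 11
Walk LF starting at row 7, prepending L[row]:
  step 1: row=7, L[7]='$', prepend. Next row=LF[7]=0
  step 2: row=0, L[0]='o', prepend. Next row=LF[0]=1
  step 3: row=1, L[1]='s', prepend. Next row=LF[1]=9
  step 4: row=9, L[9]='q', prepend. Next row=LF[9]=6
  step 5: row=6, L[6]='s', prepend. Next row=LF[6]=10
  step 6: row=10, L[10]='o', prepend. Next row=LF[10]=2
  step 7: row=2, L[2]='u', prepend. Next row=LF[2]=12
  step 8: row=12, L[12]='t', prepend. Next row=LF[12]=11
  step 9: row=11, L[11]='r', prepend. Next row=LF[11]=8
  step 10: row=8, L[8]='p', prepend. Next row=LF[8]=3
  step 11: row=3, L[3]='q', prepend. Next row=LF[3]=4
  step 12: row=4, L[4]='q', prepend. Next row=LF[4]=5
  step 13: row=5, L[5]='r', prepend. Next row=LF[5]=7
Reversed output: rqqprtuosqso$

Answer: rqqprtuosqso$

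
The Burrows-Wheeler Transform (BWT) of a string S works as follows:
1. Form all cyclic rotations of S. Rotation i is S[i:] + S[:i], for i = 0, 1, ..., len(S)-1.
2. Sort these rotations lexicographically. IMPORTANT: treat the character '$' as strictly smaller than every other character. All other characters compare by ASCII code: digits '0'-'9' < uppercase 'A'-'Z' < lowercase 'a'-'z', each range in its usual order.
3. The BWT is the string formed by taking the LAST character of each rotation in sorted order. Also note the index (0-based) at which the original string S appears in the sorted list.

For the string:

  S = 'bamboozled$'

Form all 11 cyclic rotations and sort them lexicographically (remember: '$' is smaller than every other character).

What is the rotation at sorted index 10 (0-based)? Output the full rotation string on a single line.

All 11 rotations (rotation i = S[i:]+S[:i]):
  rot[0] = bamboozled$
  rot[1] = amboozled$b
  rot[2] = mboozled$ba
  rot[3] = boozled$bam
  rot[4] = oozled$bamb
  rot[5] = ozled$bambo
  rot[6] = zled$bamboo
  rot[7] = led$bambooz
  rot[8] = ed$bamboozl
  rot[9] = d$bamboozle
  rot[10] = $bamboozled
Sorted (with $ < everything):
  sorted[0] = $bamboozled
  sorted[1] = amboozled$b
  sorted[2] = bamboozled$
  sorted[3] = boozled$bam
  sorted[4] = d$bamboozle
  sorted[5] = ed$bamboozl
  sorted[6] = led$bambooz
  sorted[7] = mboozled$ba
  sorted[8] = oozled$bamb
  sorted[9] = ozled$bambo
  sorted[10] = zled$bamboo
sorted[10] = zled$bamboo

Answer: zled$bamboo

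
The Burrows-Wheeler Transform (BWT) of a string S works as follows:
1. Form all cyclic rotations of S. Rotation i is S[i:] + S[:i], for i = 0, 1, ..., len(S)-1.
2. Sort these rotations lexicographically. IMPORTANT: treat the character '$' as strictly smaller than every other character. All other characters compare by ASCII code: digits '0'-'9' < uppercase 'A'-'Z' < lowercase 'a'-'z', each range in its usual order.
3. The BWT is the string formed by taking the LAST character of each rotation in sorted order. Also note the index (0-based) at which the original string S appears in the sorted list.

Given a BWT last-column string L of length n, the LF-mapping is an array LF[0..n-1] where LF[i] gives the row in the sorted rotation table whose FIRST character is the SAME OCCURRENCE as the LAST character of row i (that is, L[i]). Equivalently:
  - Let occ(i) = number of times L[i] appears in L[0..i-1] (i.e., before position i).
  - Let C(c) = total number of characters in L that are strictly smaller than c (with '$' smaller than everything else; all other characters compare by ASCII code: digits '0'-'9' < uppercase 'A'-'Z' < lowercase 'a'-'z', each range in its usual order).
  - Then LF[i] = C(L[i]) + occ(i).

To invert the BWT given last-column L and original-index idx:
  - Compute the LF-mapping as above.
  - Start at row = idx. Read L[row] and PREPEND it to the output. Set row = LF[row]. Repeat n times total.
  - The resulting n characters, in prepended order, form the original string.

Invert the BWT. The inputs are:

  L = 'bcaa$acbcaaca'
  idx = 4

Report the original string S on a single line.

Answer: acaaaacaccbb$

Derivation:
LF mapping: 7 9 1 2 0 3 10 8 11 4 5 12 6
Walk LF starting at row 4, prepending L[row]:
  step 1: row=4, L[4]='$', prepend. Next row=LF[4]=0
  step 2: row=0, L[0]='b', prepend. Next row=LF[0]=7
  step 3: row=7, L[7]='b', prepend. Next row=LF[7]=8
  step 4: row=8, L[8]='c', prepend. Next row=LF[8]=11
  step 5: row=11, L[11]='c', prepend. Next row=LF[11]=12
  step 6: row=12, L[12]='a', prepend. Next row=LF[12]=6
  step 7: row=6, L[6]='c', prepend. Next row=LF[6]=10
  step 8: row=10, L[10]='a', prepend. Next row=LF[10]=5
  step 9: row=5, L[5]='a', prepend. Next row=LF[5]=3
  step 10: row=3, L[3]='a', prepend. Next row=LF[3]=2
  step 11: row=2, L[2]='a', prepend. Next row=LF[2]=1
  step 12: row=1, L[1]='c', prepend. Next row=LF[1]=9
  step 13: row=9, L[9]='a', prepend. Next row=LF[9]=4
Reversed output: acaaaacaccbb$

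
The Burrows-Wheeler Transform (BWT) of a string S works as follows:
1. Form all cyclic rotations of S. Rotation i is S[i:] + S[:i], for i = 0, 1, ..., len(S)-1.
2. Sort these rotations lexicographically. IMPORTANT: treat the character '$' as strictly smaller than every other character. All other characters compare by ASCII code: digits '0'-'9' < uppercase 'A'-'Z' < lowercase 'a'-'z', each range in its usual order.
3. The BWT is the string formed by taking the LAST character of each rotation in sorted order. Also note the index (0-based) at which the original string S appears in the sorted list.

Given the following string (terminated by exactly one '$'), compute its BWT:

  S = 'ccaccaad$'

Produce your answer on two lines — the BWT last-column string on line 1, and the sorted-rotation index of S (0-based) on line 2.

All 9 rotations (rotation i = S[i:]+S[:i]):
  rot[0] = ccaccaad$
  rot[1] = caccaad$c
  rot[2] = accaad$cc
  rot[3] = ccaad$cca
  rot[4] = caad$ccac
  rot[5] = aad$ccacc
  rot[6] = ad$ccacca
  rot[7] = d$ccaccaa
  rot[8] = $ccaccaad
Sorted (with $ < everything):
  sorted[0] = $ccaccaad  (last char: 'd')
  sorted[1] = aad$ccacc  (last char: 'c')
  sorted[2] = accaad$cc  (last char: 'c')
  sorted[3] = ad$ccacca  (last char: 'a')
  sorted[4] = caad$ccac  (last char: 'c')
  sorted[5] = caccaad$c  (last char: 'c')
  sorted[6] = ccaad$cca  (last char: 'a')
  sorted[7] = ccaccaad$  (last char: '$')
  sorted[8] = d$ccaccaa  (last char: 'a')
Last column: dccacca$a
Original string S is at sorted index 7

Answer: dccacca$a
7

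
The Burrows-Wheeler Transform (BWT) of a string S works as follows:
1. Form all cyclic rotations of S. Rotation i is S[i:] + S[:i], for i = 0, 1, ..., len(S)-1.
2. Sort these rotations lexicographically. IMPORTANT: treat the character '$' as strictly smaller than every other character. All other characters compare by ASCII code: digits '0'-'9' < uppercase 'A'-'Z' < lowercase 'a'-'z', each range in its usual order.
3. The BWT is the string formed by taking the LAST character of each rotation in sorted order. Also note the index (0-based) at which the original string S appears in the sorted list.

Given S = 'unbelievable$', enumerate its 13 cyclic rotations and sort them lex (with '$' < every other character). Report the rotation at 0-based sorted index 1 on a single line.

All 13 rotations (rotation i = S[i:]+S[:i]):
  rot[0] = unbelievable$
  rot[1] = nbelievable$u
  rot[2] = believable$un
  rot[3] = elievable$unb
  rot[4] = lievable$unbe
  rot[5] = ievable$unbel
  rot[6] = evable$unbeli
  rot[7] = vable$unbelie
  rot[8] = able$unbeliev
  rot[9] = ble$unbelieva
  rot[10] = le$unbelievab
  rot[11] = e$unbelievabl
  rot[12] = $unbelievable
Sorted (with $ < everything):
  sorted[0] = $unbelievable
  sorted[1] = able$unbeliev
  sorted[2] = believable$un
  sorted[3] = ble$unbelieva
  sorted[4] = e$unbelievabl
  sorted[5] = elievable$unb
  sorted[6] = evable$unbeli
  sorted[7] = ievable$unbel
  sorted[8] = le$unbelievab
  sorted[9] = lievable$unbe
  sorted[10] = nbelievable$u
  sorted[11] = unbelievable$
  sorted[12] = vable$unbelie
sorted[1] = able$unbeliev

Answer: able$unbeliev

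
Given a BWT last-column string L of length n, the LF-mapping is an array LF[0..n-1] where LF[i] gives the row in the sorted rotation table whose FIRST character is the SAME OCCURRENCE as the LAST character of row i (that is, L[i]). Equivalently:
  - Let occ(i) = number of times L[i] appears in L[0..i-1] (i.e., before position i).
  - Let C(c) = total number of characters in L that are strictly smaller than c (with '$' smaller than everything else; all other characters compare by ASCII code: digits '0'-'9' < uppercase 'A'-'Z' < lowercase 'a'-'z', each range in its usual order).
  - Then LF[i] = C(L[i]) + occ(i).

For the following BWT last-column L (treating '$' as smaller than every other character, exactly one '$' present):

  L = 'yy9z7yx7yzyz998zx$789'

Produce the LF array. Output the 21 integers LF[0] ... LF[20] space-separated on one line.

Char counts: '$':1, '7':3, '8':2, '9':4, 'x':2, 'y':5, 'z':4
C (first-col start): C('$')=0, C('7')=1, C('8')=4, C('9')=6, C('x')=10, C('y')=12, C('z')=17
L[0]='y': occ=0, LF[0]=C('y')+0=12+0=12
L[1]='y': occ=1, LF[1]=C('y')+1=12+1=13
L[2]='9': occ=0, LF[2]=C('9')+0=6+0=6
L[3]='z': occ=0, LF[3]=C('z')+0=17+0=17
L[4]='7': occ=0, LF[4]=C('7')+0=1+0=1
L[5]='y': occ=2, LF[5]=C('y')+2=12+2=14
L[6]='x': occ=0, LF[6]=C('x')+0=10+0=10
L[7]='7': occ=1, LF[7]=C('7')+1=1+1=2
L[8]='y': occ=3, LF[8]=C('y')+3=12+3=15
L[9]='z': occ=1, LF[9]=C('z')+1=17+1=18
L[10]='y': occ=4, LF[10]=C('y')+4=12+4=16
L[11]='z': occ=2, LF[11]=C('z')+2=17+2=19
L[12]='9': occ=1, LF[12]=C('9')+1=6+1=7
L[13]='9': occ=2, LF[13]=C('9')+2=6+2=8
L[14]='8': occ=0, LF[14]=C('8')+0=4+0=4
L[15]='z': occ=3, LF[15]=C('z')+3=17+3=20
L[16]='x': occ=1, LF[16]=C('x')+1=10+1=11
L[17]='$': occ=0, LF[17]=C('$')+0=0+0=0
L[18]='7': occ=2, LF[18]=C('7')+2=1+2=3
L[19]='8': occ=1, LF[19]=C('8')+1=4+1=5
L[20]='9': occ=3, LF[20]=C('9')+3=6+3=9

Answer: 12 13 6 17 1 14 10 2 15 18 16 19 7 8 4 20 11 0 3 5 9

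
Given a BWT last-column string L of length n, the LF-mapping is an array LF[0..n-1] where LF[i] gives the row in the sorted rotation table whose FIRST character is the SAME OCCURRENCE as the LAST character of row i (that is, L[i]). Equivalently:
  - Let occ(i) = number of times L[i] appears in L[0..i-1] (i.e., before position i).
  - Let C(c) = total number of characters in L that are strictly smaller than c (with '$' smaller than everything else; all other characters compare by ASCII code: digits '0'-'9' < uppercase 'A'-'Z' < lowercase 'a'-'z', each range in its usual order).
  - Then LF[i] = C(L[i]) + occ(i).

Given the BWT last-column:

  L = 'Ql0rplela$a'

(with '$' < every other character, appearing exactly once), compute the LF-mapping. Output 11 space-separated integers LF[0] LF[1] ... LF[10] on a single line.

Char counts: '$':1, '0':1, 'Q':1, 'a':2, 'e':1, 'l':3, 'p':1, 'r':1
C (first-col start): C('$')=0, C('0')=1, C('Q')=2, C('a')=3, C('e')=5, C('l')=6, C('p')=9, C('r')=10
L[0]='Q': occ=0, LF[0]=C('Q')+0=2+0=2
L[1]='l': occ=0, LF[1]=C('l')+0=6+0=6
L[2]='0': occ=0, LF[2]=C('0')+0=1+0=1
L[3]='r': occ=0, LF[3]=C('r')+0=10+0=10
L[4]='p': occ=0, LF[4]=C('p')+0=9+0=9
L[5]='l': occ=1, LF[5]=C('l')+1=6+1=7
L[6]='e': occ=0, LF[6]=C('e')+0=5+0=5
L[7]='l': occ=2, LF[7]=C('l')+2=6+2=8
L[8]='a': occ=0, LF[8]=C('a')+0=3+0=3
L[9]='$': occ=0, LF[9]=C('$')+0=0+0=0
L[10]='a': occ=1, LF[10]=C('a')+1=3+1=4

Answer: 2 6 1 10 9 7 5 8 3 0 4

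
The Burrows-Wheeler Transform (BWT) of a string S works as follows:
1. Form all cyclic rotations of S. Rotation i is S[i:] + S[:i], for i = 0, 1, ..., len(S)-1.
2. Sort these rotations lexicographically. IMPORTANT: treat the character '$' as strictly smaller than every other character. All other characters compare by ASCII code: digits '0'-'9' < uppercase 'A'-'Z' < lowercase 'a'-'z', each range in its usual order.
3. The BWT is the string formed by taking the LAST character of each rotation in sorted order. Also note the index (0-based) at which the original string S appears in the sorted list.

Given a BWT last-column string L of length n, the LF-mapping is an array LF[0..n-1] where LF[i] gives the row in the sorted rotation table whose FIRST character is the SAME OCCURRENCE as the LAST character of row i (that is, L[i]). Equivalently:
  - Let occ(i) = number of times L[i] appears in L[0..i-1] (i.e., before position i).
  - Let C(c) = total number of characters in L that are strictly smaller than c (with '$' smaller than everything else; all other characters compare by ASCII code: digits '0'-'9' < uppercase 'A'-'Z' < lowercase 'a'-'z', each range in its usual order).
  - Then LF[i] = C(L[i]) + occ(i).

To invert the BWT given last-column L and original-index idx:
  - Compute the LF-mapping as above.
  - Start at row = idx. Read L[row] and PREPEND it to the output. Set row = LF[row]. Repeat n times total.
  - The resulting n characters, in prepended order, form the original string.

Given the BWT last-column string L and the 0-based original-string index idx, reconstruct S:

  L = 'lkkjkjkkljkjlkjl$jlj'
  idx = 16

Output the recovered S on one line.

Answer: lkjjkjjkkkjkjlkjlll$

Derivation:
LF mapping: 15 8 9 1 10 2 11 12 16 3 13 4 17 14 5 18 0 6 19 7
Walk LF starting at row 16, prepending L[row]:
  step 1: row=16, L[16]='$', prepend. Next row=LF[16]=0
  step 2: row=0, L[0]='l', prepend. Next row=LF[0]=15
  step 3: row=15, L[15]='l', prepend. Next row=LF[15]=18
  step 4: row=18, L[18]='l', prepend. Next row=LF[18]=19
  step 5: row=19, L[19]='j', prepend. Next row=LF[19]=7
  step 6: row=7, L[7]='k', prepend. Next row=LF[7]=12
  step 7: row=12, L[12]='l', prepend. Next row=LF[12]=17
  step 8: row=17, L[17]='j', prepend. Next row=LF[17]=6
  step 9: row=6, L[6]='k', prepend. Next row=LF[6]=11
  step 10: row=11, L[11]='j', prepend. Next row=LF[11]=4
  step 11: row=4, L[4]='k', prepend. Next row=LF[4]=10
  step 12: row=10, L[10]='k', prepend. Next row=LF[10]=13
  step 13: row=13, L[13]='k', prepend. Next row=LF[13]=14
  step 14: row=14, L[14]='j', prepend. Next row=LF[14]=5
  step 15: row=5, L[5]='j', prepend. Next row=LF[5]=2
  step 16: row=2, L[2]='k', prepend. Next row=LF[2]=9
  step 17: row=9, L[9]='j', prepend. Next row=LF[9]=3
  step 18: row=3, L[3]='j', prepend. Next row=LF[3]=1
  step 19: row=1, L[1]='k', prepend. Next row=LF[1]=8
  step 20: row=8, L[8]='l', prepend. Next row=LF[8]=16
Reversed output: lkjjkjjkkkjkjlkjlll$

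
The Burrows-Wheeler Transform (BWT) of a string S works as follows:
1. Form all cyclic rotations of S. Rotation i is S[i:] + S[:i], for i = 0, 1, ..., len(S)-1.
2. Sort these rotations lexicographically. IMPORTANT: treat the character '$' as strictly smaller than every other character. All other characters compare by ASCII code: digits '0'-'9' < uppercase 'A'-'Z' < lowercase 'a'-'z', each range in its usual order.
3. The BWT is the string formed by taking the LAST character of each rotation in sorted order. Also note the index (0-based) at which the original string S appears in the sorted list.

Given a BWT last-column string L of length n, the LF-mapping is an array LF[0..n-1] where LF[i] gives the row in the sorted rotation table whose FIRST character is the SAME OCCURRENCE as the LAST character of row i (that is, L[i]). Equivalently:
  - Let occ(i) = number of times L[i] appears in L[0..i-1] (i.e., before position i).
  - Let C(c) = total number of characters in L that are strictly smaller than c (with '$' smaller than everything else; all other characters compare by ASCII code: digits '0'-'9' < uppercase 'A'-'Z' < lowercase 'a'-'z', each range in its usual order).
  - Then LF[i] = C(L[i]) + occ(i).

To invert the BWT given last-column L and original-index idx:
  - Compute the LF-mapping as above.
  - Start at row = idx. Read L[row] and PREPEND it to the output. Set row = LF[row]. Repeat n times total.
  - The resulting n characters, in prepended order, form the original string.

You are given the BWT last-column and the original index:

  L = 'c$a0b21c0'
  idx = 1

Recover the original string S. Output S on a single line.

LF mapping: 7 0 5 1 6 4 3 8 2
Walk LF starting at row 1, prepending L[row]:
  step 1: row=1, L[1]='$', prepend. Next row=LF[1]=0
  step 2: row=0, L[0]='c', prepend. Next row=LF[0]=7
  step 3: row=7, L[7]='c', prepend. Next row=LF[7]=8
  step 4: row=8, L[8]='0', prepend. Next row=LF[8]=2
  step 5: row=2, L[2]='a', prepend. Next row=LF[2]=5
  step 6: row=5, L[5]='2', prepend. Next row=LF[5]=4
  step 7: row=4, L[4]='b', prepend. Next row=LF[4]=6
  step 8: row=6, L[6]='1', prepend. Next row=LF[6]=3
  step 9: row=3, L[3]='0', prepend. Next row=LF[3]=1
Reversed output: 01b2a0cc$

Answer: 01b2a0cc$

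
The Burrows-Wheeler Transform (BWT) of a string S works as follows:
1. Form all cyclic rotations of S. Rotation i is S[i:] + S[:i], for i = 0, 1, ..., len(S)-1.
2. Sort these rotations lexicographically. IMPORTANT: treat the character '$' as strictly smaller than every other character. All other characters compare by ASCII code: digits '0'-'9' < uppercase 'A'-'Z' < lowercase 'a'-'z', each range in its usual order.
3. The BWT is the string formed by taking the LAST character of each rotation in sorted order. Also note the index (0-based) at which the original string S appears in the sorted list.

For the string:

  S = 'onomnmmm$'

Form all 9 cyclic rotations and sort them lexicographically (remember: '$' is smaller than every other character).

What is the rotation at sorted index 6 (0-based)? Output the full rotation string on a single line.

All 9 rotations (rotation i = S[i:]+S[:i]):
  rot[0] = onomnmmm$
  rot[1] = nomnmmm$o
  rot[2] = omnmmm$on
  rot[3] = mnmmm$ono
  rot[4] = nmmm$onom
  rot[5] = mmm$onomn
  rot[6] = mm$onomnm
  rot[7] = m$onomnmm
  rot[8] = $onomnmmm
Sorted (with $ < everything):
  sorted[0] = $onomnmmm
  sorted[1] = m$onomnmm
  sorted[2] = mm$onomnm
  sorted[3] = mmm$onomn
  sorted[4] = mnmmm$ono
  sorted[5] = nmmm$onom
  sorted[6] = nomnmmm$o
  sorted[7] = omnmmm$on
  sorted[8] = onomnmmm$
sorted[6] = nomnmmm$o

Answer: nomnmmm$o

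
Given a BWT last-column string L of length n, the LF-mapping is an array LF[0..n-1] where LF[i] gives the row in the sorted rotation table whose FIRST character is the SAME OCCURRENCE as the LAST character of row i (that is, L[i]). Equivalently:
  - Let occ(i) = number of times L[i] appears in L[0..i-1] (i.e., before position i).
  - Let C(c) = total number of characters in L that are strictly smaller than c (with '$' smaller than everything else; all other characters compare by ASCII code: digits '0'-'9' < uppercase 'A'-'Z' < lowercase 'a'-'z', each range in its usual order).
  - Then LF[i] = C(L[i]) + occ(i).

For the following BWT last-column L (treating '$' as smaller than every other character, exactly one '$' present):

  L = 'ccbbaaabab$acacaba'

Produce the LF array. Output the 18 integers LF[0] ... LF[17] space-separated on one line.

Char counts: '$':1, 'a':8, 'b':5, 'c':4
C (first-col start): C('$')=0, C('a')=1, C('b')=9, C('c')=14
L[0]='c': occ=0, LF[0]=C('c')+0=14+0=14
L[1]='c': occ=1, LF[1]=C('c')+1=14+1=15
L[2]='b': occ=0, LF[2]=C('b')+0=9+0=9
L[3]='b': occ=1, LF[3]=C('b')+1=9+1=10
L[4]='a': occ=0, LF[4]=C('a')+0=1+0=1
L[5]='a': occ=1, LF[5]=C('a')+1=1+1=2
L[6]='a': occ=2, LF[6]=C('a')+2=1+2=3
L[7]='b': occ=2, LF[7]=C('b')+2=9+2=11
L[8]='a': occ=3, LF[8]=C('a')+3=1+3=4
L[9]='b': occ=3, LF[9]=C('b')+3=9+3=12
L[10]='$': occ=0, LF[10]=C('$')+0=0+0=0
L[11]='a': occ=4, LF[11]=C('a')+4=1+4=5
L[12]='c': occ=2, LF[12]=C('c')+2=14+2=16
L[13]='a': occ=5, LF[13]=C('a')+5=1+5=6
L[14]='c': occ=3, LF[14]=C('c')+3=14+3=17
L[15]='a': occ=6, LF[15]=C('a')+6=1+6=7
L[16]='b': occ=4, LF[16]=C('b')+4=9+4=13
L[17]='a': occ=7, LF[17]=C('a')+7=1+7=8

Answer: 14 15 9 10 1 2 3 11 4 12 0 5 16 6 17 7 13 8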